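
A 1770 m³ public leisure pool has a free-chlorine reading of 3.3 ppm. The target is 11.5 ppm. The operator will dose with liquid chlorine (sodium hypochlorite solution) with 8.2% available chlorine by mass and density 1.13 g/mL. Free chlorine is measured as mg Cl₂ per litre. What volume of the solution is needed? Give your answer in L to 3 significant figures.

Volume: 1770 m³ = 1,770,000 L.
Chlorine deficit: 11.5 − 3.3 = 8.2 ppm = 8.2 mg/L as Cl₂.
Cl₂ equivalent needed: 8.2 mg/L × 1,770,000 L = 14,510,000 mg = 14,510 g.
Product at 8.2% available chlorine: 14,510 / 0.082 = 177,000 g.
Volume at density 1.13 g/mL: 177,000 g ÷ 1.13 g/mL = 156,600 mL.

157 L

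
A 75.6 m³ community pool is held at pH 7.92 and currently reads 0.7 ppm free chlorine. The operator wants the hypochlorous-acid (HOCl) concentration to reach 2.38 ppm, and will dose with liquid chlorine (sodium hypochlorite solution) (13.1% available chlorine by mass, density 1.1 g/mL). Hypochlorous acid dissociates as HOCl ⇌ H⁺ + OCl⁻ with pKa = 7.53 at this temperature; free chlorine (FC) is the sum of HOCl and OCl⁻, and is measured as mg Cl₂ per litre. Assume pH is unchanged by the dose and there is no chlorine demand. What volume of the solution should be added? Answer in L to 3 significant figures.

Volume: 75.6 m³ = 75,600 L.
[OCl⁻]/[HOCl] = 10^(pH − pKa) = 10^(7.92 − 7.53) = 2.455; fraction as HOCl = 1/(1 + 2.455) = 0.2895.
Free chlorine required for 2.38 ppm HOCl: 2.38 / 0.2895 = 8.222 ppm.
FC to add: 8.222 − 0.7 = 7.522 mg/L as Cl₂.
Cl₂ equivalent: 7.522 mg/L × 75,600 L = 568.7 g.
Product at 13.1% available Cl: 568.7 / 0.131 = 4341 g.
Volume: 4341 g ÷ 1.1 g/mL = 3946 mL.

3.95 L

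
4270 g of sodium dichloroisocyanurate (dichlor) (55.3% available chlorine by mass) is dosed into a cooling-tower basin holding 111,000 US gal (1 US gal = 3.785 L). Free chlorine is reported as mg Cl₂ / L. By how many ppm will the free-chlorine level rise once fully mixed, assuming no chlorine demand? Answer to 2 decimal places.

Volume: 111,000 US gal × 3.785 L/gal = 420,135 L.
Available chlorine delivered: 4270 g × 0.553 = 2361 g as Cl₂.
Concentration rise: 2361 g / 420,135 L = 5.62 mg/L = 5.62 ppm.

5.62 ppm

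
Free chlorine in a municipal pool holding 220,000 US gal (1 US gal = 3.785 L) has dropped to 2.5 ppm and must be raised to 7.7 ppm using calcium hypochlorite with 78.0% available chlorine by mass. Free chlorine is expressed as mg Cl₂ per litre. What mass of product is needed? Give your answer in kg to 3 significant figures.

5.55 kg

Volume: 220,000 US gal × 3.785 L/gal = 832,700 L.
Chlorine deficit: 7.7 − 2.5 = 5.2 ppm = 5.2 mg/L as Cl₂.
Cl₂ equivalent needed: 5.2 mg/L × 832,700 L = 4,330,000 mg = 4330 g.
Product at 78.0% available chlorine: 4330 / 0.78 = 5551 g.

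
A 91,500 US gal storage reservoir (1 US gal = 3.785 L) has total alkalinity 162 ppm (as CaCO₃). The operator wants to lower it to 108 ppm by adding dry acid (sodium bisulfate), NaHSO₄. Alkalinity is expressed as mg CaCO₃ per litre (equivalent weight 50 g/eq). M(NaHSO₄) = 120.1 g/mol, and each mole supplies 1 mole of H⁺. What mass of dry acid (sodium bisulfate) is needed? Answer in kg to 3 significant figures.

44.9 kg

Volume: 91,500 US gal × 3.785 L/gal = 346,328 L.
Alkalinity to neutralize: (162 − 108) = 54 mg/L as CaCO₃ × 346,328 L = 18,700 g as CaCO₃.
Equivalents of H⁺ required: 18,700 ÷ 50 g/eq = 374 eq = 374 mol NaHSO₄.
Mass of NaHSO₄: 374 × 120.1 = 44,920 g.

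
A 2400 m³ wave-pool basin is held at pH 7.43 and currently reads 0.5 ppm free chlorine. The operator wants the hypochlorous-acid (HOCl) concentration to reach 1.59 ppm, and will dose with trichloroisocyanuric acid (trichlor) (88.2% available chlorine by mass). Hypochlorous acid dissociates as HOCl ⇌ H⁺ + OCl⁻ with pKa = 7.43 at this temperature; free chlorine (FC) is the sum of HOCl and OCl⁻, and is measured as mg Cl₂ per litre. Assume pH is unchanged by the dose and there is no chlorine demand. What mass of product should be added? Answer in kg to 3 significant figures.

Volume: 2400 m³ = 2,400,000 L.
[OCl⁻]/[HOCl] = 10^(pH − pKa) = 10^(7.43 − 7.43) = 1; fraction as HOCl = 1/(1 + 1) = 0.5.
Free chlorine required for 1.59 ppm HOCl: 1.59 / 0.5 = 3.18 ppm.
FC to add: 3.18 − 0.5 = 2.68 mg/L as Cl₂.
Cl₂ equivalent: 2.68 mg/L × 2,400,000 L = 6432 g.
Product at 88.2% available Cl: 6432 / 0.882 = 7293 g.

7.29 kg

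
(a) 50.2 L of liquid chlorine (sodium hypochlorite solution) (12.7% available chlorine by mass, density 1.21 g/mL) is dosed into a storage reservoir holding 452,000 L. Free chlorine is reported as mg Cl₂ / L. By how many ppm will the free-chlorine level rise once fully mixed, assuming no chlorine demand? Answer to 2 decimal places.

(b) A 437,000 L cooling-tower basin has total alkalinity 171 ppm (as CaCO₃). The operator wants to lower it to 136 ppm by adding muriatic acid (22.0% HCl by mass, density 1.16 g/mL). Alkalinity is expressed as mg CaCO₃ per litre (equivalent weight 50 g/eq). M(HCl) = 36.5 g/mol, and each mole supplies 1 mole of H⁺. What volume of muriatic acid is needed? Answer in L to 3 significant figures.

(a) Mass of solution: 50.2 L × 1000 mL/L × 1.21 g/mL = 60,740 g.
(a) Available chlorine delivered: 60,740 g × 0.127 = 7714 g as Cl₂.
(a) Concentration rise: 7714 g / 452,000 L = 17.07 mg/L = 17.07 ppm.

(b) Alkalinity to neutralize: (171 − 136) = 35 mg/L as CaCO₃ × 437,000 L = 15,300 g as CaCO₃.
(b) Equivalents of H⁺ required: 15,300 ÷ 50 g/eq = 305.9 eq = 305.9 mol HCl.
(b) Mass of HCl: 305.9 × 36.5 = 11,170 g.
(b) Mass of 22.0% solution: 11,170 / 0.22 = 50,750 g.
(b) Volume: 50,750 g ÷ 1.16 g/mL = 43,750 mL.

(a) 17.07 ppm; (b) 43.8 L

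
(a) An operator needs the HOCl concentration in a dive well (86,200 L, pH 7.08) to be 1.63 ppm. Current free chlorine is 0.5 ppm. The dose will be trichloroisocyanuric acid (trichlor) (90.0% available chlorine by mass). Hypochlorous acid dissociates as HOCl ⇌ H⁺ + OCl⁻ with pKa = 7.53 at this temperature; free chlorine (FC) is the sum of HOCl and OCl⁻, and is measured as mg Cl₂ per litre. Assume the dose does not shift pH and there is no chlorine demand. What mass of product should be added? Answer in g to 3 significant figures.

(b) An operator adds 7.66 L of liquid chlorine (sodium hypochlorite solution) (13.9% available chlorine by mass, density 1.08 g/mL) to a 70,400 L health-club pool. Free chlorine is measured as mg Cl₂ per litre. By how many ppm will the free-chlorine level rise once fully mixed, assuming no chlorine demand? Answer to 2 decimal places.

(a) [OCl⁻]/[HOCl] = 10^(pH − pKa) = 10^(7.08 − 7.53) = 0.3548; fraction as HOCl = 1/(1 + 0.3548) = 0.7381.
(a) Free chlorine required for 1.63 ppm HOCl: 1.63 / 0.7381 = 2.208 ppm.
(a) FC to add: 2.208 − 0.5 = 1.708 mg/L as Cl₂.
(a) Cl₂ equivalent: 1.708 mg/L × 86,200 L = 147.3 g.
(a) Product at 90.0% available Cl: 147.3 / 0.9 = 163.6 g.

(b) Mass of solution: 7.66 L × 1000 mL/L × 1.08 g/mL = 8273 g.
(b) Available chlorine delivered: 8273 g × 0.139 = 1150 g as Cl₂.
(b) Concentration rise: 1150 g / 70,400 L = 16.33 mg/L = 16.33 ppm.

(a) 164 g; (b) 16.33 ppm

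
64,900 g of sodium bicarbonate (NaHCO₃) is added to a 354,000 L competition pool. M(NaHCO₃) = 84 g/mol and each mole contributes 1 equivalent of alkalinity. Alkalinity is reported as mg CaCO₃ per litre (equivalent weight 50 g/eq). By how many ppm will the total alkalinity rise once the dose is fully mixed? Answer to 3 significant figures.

109 ppm

Moles of NaHCO₃: 64,900 g ÷ 84 g/mol = 772.6 mol → 772.6 eq of alkalinity.
As CaCO₃: 772.6 eq × 50 g/eq = 38,630 g.
Rise: 38,630 g / 354,000 L × 1000 = 109.1 mg/L.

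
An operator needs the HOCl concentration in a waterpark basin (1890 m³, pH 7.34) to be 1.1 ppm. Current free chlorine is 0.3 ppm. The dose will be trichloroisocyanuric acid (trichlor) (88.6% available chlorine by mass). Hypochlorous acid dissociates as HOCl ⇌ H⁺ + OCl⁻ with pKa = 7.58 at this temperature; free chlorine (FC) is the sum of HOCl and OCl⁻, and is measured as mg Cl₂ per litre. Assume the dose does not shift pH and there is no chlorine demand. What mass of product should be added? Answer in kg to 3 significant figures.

Volume: 1890 m³ = 1,890,000 L.
[OCl⁻]/[HOCl] = 10^(pH − pKa) = 10^(7.34 − 7.58) = 0.5754; fraction as HOCl = 1/(1 + 0.5754) = 0.6347.
Free chlorine required for 1.1 ppm HOCl: 1.1 / 0.6347 = 1.733 ppm.
FC to add: 1.733 − 0.3 = 1.433 mg/L as Cl₂.
Cl₂ equivalent: 1.433 mg/L × 1,890,000 L = 2708 g.
Product at 88.6% available Cl: 2708 / 0.886 = 3057 g.

3.06 kg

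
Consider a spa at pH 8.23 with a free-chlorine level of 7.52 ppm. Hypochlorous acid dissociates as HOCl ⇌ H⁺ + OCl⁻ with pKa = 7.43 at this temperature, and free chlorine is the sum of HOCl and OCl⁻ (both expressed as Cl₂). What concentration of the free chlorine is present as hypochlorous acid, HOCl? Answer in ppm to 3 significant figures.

1.03 ppm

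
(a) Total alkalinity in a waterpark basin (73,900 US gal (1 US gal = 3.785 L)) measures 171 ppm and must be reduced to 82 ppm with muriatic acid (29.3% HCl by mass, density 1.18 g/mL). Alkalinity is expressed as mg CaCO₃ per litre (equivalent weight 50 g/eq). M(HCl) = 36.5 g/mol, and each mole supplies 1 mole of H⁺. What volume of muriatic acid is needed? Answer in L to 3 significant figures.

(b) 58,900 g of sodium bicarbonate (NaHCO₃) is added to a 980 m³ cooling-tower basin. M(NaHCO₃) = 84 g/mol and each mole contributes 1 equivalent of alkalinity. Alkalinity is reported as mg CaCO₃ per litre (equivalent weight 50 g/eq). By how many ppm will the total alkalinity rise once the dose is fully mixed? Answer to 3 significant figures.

(a) Volume: 73,900 US gal × 3.785 L/gal = 279,712 L.
(a) Alkalinity to neutralize: (171 − 82) = 89 mg/L as CaCO₃ × 279,712 L = 24,890 g as CaCO₃.
(a) Equivalents of H⁺ required: 24,890 ÷ 50 g/eq = 497.9 eq = 497.9 mol HCl.
(a) Mass of HCl: 497.9 × 36.5 = 18,170 g.
(a) Mass of 29.3% solution: 18,170 / 0.293 = 62,020 g.
(a) Volume: 62,020 g ÷ 1.18 g/mL = 52,560 mL.

(b) Volume: 980 m³ = 980,000 L.
(b) Moles of NaHCO₃: 58,900 g ÷ 84 g/mol = 701.2 mol → 701.2 eq of alkalinity.
(b) As CaCO₃: 701.2 eq × 50 g/eq = 35,060 g.
(b) Rise: 35,060 g / 980,000 L × 1000 = 35.78 mg/L.

(a) 52.6 L; (b) 35.8 ppm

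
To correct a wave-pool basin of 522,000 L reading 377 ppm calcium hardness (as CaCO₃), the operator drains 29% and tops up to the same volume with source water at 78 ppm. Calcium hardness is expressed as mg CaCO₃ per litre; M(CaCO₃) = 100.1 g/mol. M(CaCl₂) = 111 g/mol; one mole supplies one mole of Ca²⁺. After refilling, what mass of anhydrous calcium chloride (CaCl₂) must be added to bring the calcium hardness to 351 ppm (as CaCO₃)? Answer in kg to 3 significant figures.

35.1 kg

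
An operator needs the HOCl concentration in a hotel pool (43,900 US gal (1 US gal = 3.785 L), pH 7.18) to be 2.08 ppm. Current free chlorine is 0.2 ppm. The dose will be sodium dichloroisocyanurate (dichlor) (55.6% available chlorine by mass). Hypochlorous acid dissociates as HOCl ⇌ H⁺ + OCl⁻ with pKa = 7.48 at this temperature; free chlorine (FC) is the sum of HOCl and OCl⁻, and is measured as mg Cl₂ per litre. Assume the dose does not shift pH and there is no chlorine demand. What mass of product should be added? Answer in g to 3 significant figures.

873 g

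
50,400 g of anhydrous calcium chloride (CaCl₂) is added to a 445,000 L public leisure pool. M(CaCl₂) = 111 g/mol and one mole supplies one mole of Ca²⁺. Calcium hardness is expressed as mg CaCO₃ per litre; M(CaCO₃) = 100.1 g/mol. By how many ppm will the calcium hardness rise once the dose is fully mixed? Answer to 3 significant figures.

Moles of Ca²⁺: 50,400 g ÷ 111 g/mol = 454.1 mol.
As CaCO₃: 454.1 mol × 100.1 g/mol = 45,450 g.
Rise: 45,450 g / 445,000 L × 1000 = 102.1 mg/L.

102 ppm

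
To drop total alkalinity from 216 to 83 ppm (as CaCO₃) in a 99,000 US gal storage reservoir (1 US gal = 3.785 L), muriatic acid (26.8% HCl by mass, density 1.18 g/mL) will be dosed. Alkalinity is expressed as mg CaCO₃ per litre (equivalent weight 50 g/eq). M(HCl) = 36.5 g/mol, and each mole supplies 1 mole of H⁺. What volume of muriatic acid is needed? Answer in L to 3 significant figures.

115 L

Volume: 99,000 US gal × 3.785 L/gal = 374,715 L.
Alkalinity to neutralize: (216 − 83) = 133 mg/L as CaCO₃ × 374,715 L = 49,840 g as CaCO₃.
Equivalents of H⁺ required: 49,840 ÷ 50 g/eq = 996.7 eq = 996.7 mol HCl.
Mass of HCl: 996.7 × 36.5 = 36,380 g.
Mass of 26.8% solution: 36,380 / 0.268 = 135,800 g.
Volume: 135,800 g ÷ 1.18 g/mL = 115,000 mL.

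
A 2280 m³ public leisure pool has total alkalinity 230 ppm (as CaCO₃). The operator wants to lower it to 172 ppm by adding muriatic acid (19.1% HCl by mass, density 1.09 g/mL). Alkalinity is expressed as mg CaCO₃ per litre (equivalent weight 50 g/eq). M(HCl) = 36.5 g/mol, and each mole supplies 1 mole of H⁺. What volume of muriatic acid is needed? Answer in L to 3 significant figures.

Volume: 2280 m³ = 2,280,000 L.
Alkalinity to neutralize: (230 − 172) = 58 mg/L as CaCO₃ × 2,280,000 L = 132,200 g as CaCO₃.
Equivalents of H⁺ required: 132,200 ÷ 50 g/eq = 2645 eq = 2645 mol HCl.
Mass of HCl: 2645 × 36.5 = 96,540 g.
Mass of 19.1% solution: 96,540 / 0.191 = 505,400 g.
Volume: 505,400 g ÷ 1.09 g/mL = 463,700 mL.

464 L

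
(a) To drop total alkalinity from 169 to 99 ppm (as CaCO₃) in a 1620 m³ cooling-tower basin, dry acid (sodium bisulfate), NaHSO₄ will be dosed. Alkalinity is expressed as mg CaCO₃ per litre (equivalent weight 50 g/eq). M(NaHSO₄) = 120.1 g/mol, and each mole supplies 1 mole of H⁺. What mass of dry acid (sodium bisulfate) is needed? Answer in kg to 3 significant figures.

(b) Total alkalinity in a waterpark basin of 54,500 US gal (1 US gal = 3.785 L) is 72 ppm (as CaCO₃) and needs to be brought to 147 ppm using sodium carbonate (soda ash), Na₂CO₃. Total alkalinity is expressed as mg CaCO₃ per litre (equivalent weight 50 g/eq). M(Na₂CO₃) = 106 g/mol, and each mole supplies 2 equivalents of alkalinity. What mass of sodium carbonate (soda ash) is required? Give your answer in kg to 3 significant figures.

(a) 272 kg; (b) 16.4 kg

(a) Volume: 1620 m³ = 1,620,000 L.
(a) Alkalinity to neutralize: (169 − 99) = 70 mg/L as CaCO₃ × 1,620,000 L = 113,400 g as CaCO₃.
(a) Equivalents of H⁺ required: 113,400 ÷ 50 g/eq = 2268 eq = 2268 mol NaHSO₄.
(a) Mass of NaHSO₄: 2268 × 120.1 = 272,400 g.

(b) Volume: 54,500 US gal × 3.785 L/gal = 206,282 L.
(b) Alkalinity to add: (147 − 72) = 75 mg/L as CaCO₃ × 206,282 L = 15,470 g as CaCO₃.
(b) Equivalents: 15,470 g ÷ 50 g/eq = 309.4 eq.
(b) Each mole of Na₂CO₃ supplies 2 eq, so 309.4 / 2 = 154.7 mol.
(b) Mass: 154.7 mol × 106 g/mol = 16,400 g.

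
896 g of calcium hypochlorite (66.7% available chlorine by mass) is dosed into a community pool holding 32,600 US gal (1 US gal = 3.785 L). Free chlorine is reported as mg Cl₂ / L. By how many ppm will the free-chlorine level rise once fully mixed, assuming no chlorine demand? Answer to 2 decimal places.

Volume: 32,600 US gal × 3.785 L/gal = 123,391 L.
Available chlorine delivered: 896 g × 0.667 = 597.6 g as Cl₂.
Concentration rise: 597.6 g / 123,391 L = 4.843 mg/L = 4.84 ppm.

4.84 ppm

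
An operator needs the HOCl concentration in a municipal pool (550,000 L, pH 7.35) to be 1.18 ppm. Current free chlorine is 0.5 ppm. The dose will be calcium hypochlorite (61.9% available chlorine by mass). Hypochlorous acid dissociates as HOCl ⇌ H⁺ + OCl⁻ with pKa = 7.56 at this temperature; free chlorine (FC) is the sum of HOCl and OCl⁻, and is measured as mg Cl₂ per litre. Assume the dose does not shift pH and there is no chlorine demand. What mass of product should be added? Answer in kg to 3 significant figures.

[OCl⁻]/[HOCl] = 10^(pH − pKa) = 10^(7.35 − 7.56) = 0.6166; fraction as HOCl = 1/(1 + 0.6166) = 0.6186.
Free chlorine required for 1.18 ppm HOCl: 1.18 / 0.6186 = 1.908 ppm.
FC to add: 1.908 − 0.5 = 1.408 mg/L as Cl₂.
Cl₂ equivalent: 1.408 mg/L × 550,000 L = 774.2 g.
Product at 61.9% available Cl: 774.2 / 0.619 = 1251 g.

1.25 kg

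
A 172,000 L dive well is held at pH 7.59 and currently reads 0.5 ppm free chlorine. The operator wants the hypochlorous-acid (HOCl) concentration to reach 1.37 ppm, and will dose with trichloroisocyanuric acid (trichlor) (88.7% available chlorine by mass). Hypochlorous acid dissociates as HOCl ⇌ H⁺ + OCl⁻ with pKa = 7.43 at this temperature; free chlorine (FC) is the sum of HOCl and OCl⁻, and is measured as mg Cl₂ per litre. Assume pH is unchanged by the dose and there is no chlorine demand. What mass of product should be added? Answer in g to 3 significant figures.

[OCl⁻]/[HOCl] = 10^(pH − pKa) = 10^(7.59 − 7.43) = 1.445; fraction as HOCl = 1/(1 + 1.445) = 0.4089.
Free chlorine required for 1.37 ppm HOCl: 1.37 / 0.4089 = 3.35 ppm.
FC to add: 3.35 − 0.5 = 2.85 mg/L as Cl₂.
Cl₂ equivalent: 2.85 mg/L × 172,000 L = 490.2 g.
Product at 88.7% available Cl: 490.2 / 0.887 = 552.7 g.

553 g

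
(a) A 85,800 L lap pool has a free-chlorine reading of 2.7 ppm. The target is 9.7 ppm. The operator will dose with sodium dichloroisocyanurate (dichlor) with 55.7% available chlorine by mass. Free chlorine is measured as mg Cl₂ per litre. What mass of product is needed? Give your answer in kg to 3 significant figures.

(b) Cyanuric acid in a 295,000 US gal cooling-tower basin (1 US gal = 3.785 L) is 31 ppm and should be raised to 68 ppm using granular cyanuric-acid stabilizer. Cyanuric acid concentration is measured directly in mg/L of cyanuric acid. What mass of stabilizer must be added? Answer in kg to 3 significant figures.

(a) 1.08 kg; (b) 41.3 kg

(a) Chlorine deficit: 9.7 − 2.7 = 7 ppm = 7 mg/L as Cl₂.
(a) Cl₂ equivalent needed: 7 mg/L × 85,800 L = 600,600 mg = 600.6 g.
(a) Product at 55.7% available chlorine: 600.6 / 0.557 = 1078 g.

(b) Volume: 295,000 US gal × 3.785 L/gal = 1,116,575 L.
(b) CYA to add: (68 − 31) = 37 mg/L × 1,116,575 L = 41,310 g cyanuric acid.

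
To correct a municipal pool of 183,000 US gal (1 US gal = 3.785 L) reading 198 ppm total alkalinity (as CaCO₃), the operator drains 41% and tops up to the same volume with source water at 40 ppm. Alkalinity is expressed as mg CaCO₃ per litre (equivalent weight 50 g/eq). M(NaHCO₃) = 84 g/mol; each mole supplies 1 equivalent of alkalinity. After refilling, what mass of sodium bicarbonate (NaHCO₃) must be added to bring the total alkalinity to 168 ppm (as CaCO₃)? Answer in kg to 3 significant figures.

40.5 kg

Volume: 183,000 US gal × 3.785 L/gal = 692,655 L.
After draining 41% and refilling: 198 × 0.59 + 40 × 0.41 = 133.22 ppm.
Deficit to target: 168 − 133.22 = 34.78 mg/L.
As CaCO₃: 34.78 mg/L × 692,655 L = 24,090 g; ÷ 50 g/eq ÷ 1 = 481.8 mol NaHCO₃.
Mass: 481.8 × 84 = 40,470 g.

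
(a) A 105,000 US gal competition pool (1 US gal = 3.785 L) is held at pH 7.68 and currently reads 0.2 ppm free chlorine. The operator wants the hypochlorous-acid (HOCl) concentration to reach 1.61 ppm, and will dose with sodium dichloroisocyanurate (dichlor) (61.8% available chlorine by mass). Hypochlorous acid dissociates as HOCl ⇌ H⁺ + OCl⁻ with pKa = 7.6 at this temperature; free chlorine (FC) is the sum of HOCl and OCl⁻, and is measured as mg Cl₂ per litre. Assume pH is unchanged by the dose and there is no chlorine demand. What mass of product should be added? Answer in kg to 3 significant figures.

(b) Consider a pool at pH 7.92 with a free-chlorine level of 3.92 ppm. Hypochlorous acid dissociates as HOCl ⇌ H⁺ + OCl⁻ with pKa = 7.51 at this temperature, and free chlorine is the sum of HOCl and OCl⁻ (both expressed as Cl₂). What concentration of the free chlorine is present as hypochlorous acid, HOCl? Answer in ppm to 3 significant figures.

(a) Volume: 105,000 US gal × 3.785 L/gal = 397,425 L.
(a) [OCl⁻]/[HOCl] = 10^(pH − pKa) = 10^(7.68 − 7.6) = 1.202; fraction as HOCl = 1/(1 + 1.202) = 0.4541.
(a) Free chlorine required for 1.61 ppm HOCl: 1.61 / 0.4541 = 3.546 ppm.
(a) FC to add: 3.546 − 0.2 = 3.346 mg/L as Cl₂.
(a) Cl₂ equivalent: 3.346 mg/L × 397,425 L = 1330 g.
(a) Product at 61.8% available Cl: 1330 / 0.618 = 2152 g.

(b) [OCl⁻]/[HOCl] = 10^(pH − pKa) = 10^(7.92 − 7.51) = 10^0.41 = 2.57.
(b) Fraction as HOCl = 1 / (1 + 2.57) = 0.2801.
(b) HOCl = 0.2801 × 3.92 ppm = 1.098 ppm.

(a) 2.15 kg; (b) 1.10 ppm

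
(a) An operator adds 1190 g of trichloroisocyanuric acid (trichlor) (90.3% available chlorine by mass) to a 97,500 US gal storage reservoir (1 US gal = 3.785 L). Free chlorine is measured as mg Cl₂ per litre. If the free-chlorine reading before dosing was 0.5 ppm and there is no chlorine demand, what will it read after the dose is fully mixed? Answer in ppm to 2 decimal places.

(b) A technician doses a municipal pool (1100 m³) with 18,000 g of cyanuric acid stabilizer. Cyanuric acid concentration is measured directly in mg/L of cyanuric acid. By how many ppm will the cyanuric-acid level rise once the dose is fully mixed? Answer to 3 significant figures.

(a) Volume: 97,500 US gal × 3.785 L/gal = 369,038 L.
(a) Available chlorine delivered: 1190 g × 0.903 = 1075 g as Cl₂.
(a) Concentration rise: 1075 g / 369,038 L = 2.912 mg/L = 2.91 ppm.
(a) Final FC: 0.5 + 2.91 = 3.41 ppm.

(b) Volume: 1100 m³ = 1,100,000 L.
(b) Rise: 18,000 g / 1,100,000 L × 1000 = 16.36 mg/L.

(a) 3.41 ppm; (b) 16.4 ppm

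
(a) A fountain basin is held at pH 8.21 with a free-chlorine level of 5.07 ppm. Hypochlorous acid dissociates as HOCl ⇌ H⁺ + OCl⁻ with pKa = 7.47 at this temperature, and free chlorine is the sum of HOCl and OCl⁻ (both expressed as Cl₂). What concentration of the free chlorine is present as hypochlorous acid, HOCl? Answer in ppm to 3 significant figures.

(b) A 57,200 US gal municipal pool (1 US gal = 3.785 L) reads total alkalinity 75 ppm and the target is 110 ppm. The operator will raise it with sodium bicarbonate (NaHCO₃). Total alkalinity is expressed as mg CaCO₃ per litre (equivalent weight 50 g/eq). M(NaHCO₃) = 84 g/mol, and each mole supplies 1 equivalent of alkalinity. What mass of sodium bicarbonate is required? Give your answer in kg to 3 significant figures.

(a) 0.781 ppm; (b) 12.7 kg

(a) [OCl⁻]/[HOCl] = 10^(pH − pKa) = 10^(8.21 − 7.47) = 10^0.74 = 5.495.
(a) Fraction as HOCl = 1 / (1 + 5.495) = 0.154.
(a) HOCl = 0.154 × 5.07 ppm = 0.7806 ppm.

(b) Volume: 57,200 US gal × 3.785 L/gal = 216,502 L.
(b) Alkalinity to add: (110 − 75) = 35 mg/L as CaCO₃ × 216,502 L = 7578 g as CaCO₃.
(b) Equivalents: 7578 g ÷ 50 g/eq = 151.6 eq.
(b) NaHCO₃ supplies 1 eq per mole → 151.6 mol.
(b) Mass: 151.6 mol × 84 g/mol = 12,730 g.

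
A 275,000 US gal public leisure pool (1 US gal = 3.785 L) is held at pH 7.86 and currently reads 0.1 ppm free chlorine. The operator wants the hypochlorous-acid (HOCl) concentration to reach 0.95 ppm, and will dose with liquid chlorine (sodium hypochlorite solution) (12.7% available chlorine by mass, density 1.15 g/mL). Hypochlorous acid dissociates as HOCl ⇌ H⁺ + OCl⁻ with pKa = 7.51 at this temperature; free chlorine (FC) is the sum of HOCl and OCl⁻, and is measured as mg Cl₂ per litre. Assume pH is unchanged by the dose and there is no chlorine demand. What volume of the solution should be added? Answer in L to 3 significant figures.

21.2 L

Volume: 275,000 US gal × 3.785 L/gal = 1,040,875 L.
[OCl⁻]/[HOCl] = 10^(pH − pKa) = 10^(7.86 − 7.51) = 2.239; fraction as HOCl = 1/(1 + 2.239) = 0.3088.
Free chlorine required for 0.95 ppm HOCl: 0.95 / 0.3088 = 3.077 ppm.
FC to add: 3.077 − 0.1 = 2.977 mg/L as Cl₂.
Cl₂ equivalent: 2.977 mg/L × 1,040,875 L = 3098 g.
Product at 12.7% available Cl: 3098 / 0.127 = 24,400 g.
Volume: 24,400 g ÷ 1.15 g/mL = 21,220 mL.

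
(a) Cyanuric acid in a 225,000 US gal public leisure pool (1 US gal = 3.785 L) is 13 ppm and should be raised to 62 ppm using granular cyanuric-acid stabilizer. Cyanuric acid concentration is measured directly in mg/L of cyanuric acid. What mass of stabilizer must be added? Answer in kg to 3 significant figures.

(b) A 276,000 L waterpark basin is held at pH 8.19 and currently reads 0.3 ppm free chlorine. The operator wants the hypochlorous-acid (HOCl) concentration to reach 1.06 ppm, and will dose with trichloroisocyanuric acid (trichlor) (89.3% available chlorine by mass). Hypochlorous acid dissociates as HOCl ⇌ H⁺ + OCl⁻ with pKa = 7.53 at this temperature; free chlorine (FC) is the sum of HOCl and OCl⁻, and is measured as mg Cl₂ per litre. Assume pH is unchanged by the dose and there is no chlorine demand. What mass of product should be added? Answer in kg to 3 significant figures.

(a) 41.7 kg; (b) 1.73 kg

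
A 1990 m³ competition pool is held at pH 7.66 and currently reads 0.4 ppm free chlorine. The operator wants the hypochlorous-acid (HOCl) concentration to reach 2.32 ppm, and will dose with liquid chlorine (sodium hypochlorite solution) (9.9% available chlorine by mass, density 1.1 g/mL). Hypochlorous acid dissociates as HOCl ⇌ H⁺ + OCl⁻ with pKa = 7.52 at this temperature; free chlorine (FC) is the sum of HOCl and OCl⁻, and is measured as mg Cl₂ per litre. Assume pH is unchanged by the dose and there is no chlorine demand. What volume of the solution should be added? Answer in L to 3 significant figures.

Volume: 1990 m³ = 1,990,000 L.
[OCl⁻]/[HOCl] = 10^(pH − pKa) = 10^(7.66 − 7.52) = 1.38; fraction as HOCl = 1/(1 + 1.38) = 0.4201.
Free chlorine required for 2.32 ppm HOCl: 2.32 / 0.4201 = 5.522 ppm.
FC to add: 5.522 − 0.4 = 5.122 mg/L as Cl₂.
Cl₂ equivalent: 5.122 mg/L × 1,990,000 L = 10,190 g.
Product at 9.9% available Cl: 10,190 / 0.099 = 103,000 g.
Volume: 103,000 g ÷ 1.1 g/mL = 93,610 mL.

93.6 L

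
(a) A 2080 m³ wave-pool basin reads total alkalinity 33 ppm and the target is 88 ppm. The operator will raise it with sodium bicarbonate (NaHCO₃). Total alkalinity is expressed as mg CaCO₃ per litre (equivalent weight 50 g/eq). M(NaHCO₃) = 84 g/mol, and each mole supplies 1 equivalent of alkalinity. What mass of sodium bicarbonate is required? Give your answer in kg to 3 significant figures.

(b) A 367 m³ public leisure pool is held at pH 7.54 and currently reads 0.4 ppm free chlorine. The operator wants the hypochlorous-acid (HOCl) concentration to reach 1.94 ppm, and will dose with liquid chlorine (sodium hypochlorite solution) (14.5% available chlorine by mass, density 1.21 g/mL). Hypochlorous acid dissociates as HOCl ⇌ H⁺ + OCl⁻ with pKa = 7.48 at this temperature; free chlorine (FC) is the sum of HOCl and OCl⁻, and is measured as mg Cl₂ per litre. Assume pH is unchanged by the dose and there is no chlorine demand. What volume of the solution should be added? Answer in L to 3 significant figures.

(a) Volume: 2080 m³ = 2,080,000 L.
(a) Alkalinity to add: (88 − 33) = 55 mg/L as CaCO₃ × 2,080,000 L = 114,400 g as CaCO₃.
(a) Equivalents: 114,400 g ÷ 50 g/eq = 2288 eq.
(a) NaHCO₃ supplies 1 eq per mole → 2288 mol.
(a) Mass: 2288 mol × 84 g/mol = 192,200 g.

(b) Volume: 367 m³ = 367,000 L.
(b) [OCl⁻]/[HOCl] = 10^(pH − pKa) = 10^(7.54 − 7.48) = 1.148; fraction as HOCl = 1/(1 + 1.148) = 0.4655.
(b) Free chlorine required for 1.94 ppm HOCl: 1.94 / 0.4655 = 4.167 ppm.
(b) FC to add: 4.167 − 0.4 = 3.767 mg/L as Cl₂.
(b) Cl₂ equivalent: 3.767 mg/L × 367,000 L = 1383 g.
(b) Product at 14.5% available Cl: 1383 / 0.145 = 9535 g.
(b) Volume: 9535 g ÷ 1.21 g/mL = 7881 mL.

(a) 192 kg; (b) 7.88 L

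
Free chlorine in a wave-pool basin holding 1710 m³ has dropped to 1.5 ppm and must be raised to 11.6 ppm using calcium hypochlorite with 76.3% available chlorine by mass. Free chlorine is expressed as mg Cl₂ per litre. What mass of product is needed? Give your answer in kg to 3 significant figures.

22.6 kg

Volume: 1710 m³ = 1,710,000 L.
Chlorine deficit: 11.6 − 1.5 = 10.1 ppm = 10.1 mg/L as Cl₂.
Cl₂ equivalent needed: 10.1 mg/L × 1,710,000 L = 17,270,000 mg = 17,270 g.
Product at 76.3% available chlorine: 17,270 / 0.763 = 22,640 g.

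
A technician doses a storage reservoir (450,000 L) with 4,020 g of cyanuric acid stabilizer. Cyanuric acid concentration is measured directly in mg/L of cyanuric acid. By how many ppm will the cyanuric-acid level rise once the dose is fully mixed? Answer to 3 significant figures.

8.93 ppm

Rise: 4,020 g / 450,000 L × 1000 = 8.933 mg/L.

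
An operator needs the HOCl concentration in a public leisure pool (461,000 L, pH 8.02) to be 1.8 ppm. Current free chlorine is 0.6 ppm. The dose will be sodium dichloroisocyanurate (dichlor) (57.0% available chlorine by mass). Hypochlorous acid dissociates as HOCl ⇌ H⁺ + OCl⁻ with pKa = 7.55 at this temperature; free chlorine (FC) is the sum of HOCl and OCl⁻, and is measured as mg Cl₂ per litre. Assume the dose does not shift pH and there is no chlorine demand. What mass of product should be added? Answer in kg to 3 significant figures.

5.27 kg

[OCl⁻]/[HOCl] = 10^(pH − pKa) = 10^(8.02 − 7.55) = 2.951; fraction as HOCl = 1/(1 + 2.951) = 0.2531.
Free chlorine required for 1.8 ppm HOCl: 1.8 / 0.2531 = 7.112 ppm.
FC to add: 7.112 − 0.6 = 6.512 mg/L as Cl₂.
Cl₂ equivalent: 6.512 mg/L × 461,000 L = 3002 g.
Product at 57.0% available Cl: 3002 / 0.57 = 5267 g.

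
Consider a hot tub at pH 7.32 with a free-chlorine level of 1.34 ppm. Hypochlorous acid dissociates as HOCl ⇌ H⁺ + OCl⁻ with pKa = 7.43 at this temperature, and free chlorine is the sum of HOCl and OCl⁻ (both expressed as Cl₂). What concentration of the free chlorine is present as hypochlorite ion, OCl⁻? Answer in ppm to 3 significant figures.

0.586 ppm

[OCl⁻]/[HOCl] = 10^(pH − pKa) = 10^(7.32 − 7.43) = 10^-0.11 = 0.7762.
Fraction as HOCl = 1 / (1 + 0.7762) = 0.563.
OCl⁻ = (1 − 0.563) × 1.34 ppm = 0.5856 ppm.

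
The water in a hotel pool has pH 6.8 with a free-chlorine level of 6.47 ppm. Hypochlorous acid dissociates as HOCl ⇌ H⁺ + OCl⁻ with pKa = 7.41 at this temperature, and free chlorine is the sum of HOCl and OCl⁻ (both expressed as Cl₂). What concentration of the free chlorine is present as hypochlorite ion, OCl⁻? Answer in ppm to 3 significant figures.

1.28 ppm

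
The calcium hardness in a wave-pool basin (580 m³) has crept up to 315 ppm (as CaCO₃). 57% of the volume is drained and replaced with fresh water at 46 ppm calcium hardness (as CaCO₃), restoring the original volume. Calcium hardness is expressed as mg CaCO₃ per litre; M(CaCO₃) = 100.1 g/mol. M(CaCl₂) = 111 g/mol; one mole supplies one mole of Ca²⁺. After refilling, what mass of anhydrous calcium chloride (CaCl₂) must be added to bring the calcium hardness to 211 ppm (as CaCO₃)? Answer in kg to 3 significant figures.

31.7 kg

Volume: 580 m³ = 580,000 L.
After draining 57% and refilling: 315 × 0.43 + 46 × 0.57 = 161.67 ppm.
Deficit to target: 211 − 161.67 = 49.33 mg/L.
As CaCO₃: 49.33 mg/L × 580,000 L = 28,610 g; ÷ 100.1 = 285.8 mol Ca²⁺.
Mass: 285.8 × 111 = 31,730 g.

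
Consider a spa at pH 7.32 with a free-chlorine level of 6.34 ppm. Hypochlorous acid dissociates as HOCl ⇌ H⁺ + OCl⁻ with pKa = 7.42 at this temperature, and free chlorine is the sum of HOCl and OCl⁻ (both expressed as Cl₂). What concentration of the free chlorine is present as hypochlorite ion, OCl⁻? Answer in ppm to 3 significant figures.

2.81 ppm

[OCl⁻]/[HOCl] = 10^(pH − pKa) = 10^(7.32 − 7.42) = 10^-0.10 = 0.7943.
Fraction as HOCl = 1 / (1 + 0.7943) = 0.5573.
OCl⁻ = (1 − 0.5573) × 6.34 ppm = 2.807 ppm.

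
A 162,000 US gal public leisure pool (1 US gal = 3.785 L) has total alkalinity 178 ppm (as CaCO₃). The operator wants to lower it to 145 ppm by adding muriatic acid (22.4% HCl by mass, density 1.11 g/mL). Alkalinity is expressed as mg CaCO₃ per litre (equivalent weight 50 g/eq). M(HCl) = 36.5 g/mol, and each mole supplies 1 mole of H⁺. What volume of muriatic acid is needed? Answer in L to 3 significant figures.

Volume: 162,000 US gal × 3.785 L/gal = 613,170 L.
Alkalinity to neutralize: (178 − 145) = 33 mg/L as CaCO₃ × 613,170 L = 20,230 g as CaCO₃.
Equivalents of H⁺ required: 20,230 ÷ 50 g/eq = 404.7 eq = 404.7 mol HCl.
Mass of HCl: 404.7 × 36.5 = 14,770 g.
Mass of 22.4% solution: 14,770 / 0.224 = 65,940 g.
Volume: 65,940 g ÷ 1.11 g/mL = 59,410 mL.

59.4 L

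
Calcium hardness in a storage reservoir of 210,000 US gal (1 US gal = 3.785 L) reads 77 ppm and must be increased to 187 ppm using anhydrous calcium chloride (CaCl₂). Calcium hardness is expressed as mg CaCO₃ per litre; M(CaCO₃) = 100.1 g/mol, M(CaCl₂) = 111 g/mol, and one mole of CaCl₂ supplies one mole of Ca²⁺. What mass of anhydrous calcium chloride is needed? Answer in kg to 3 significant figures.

97.0 kg

Volume: 210,000 US gal × 3.785 L/gal = 794,850 L.
Hardness to add: (187 − 77) = 110 mg/L as CaCO₃ × 794,850 L = 87,430 g as CaCO₃.
Moles of Ca²⁺ (1 mol Ca²⁺ ≡ 1 mol CaCO₃): 87,430 / 100.1 g/mol = 873.5 mol.
Mass of CaCl₂: 873.5 × 111 = 96,950 g.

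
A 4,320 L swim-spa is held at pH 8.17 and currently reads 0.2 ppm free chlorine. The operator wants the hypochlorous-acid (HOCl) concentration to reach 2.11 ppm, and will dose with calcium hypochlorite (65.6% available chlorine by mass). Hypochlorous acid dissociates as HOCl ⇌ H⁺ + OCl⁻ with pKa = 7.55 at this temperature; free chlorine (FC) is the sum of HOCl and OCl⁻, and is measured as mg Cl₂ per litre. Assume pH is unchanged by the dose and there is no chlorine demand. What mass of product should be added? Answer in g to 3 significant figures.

70.5 g

[OCl⁻]/[HOCl] = 10^(pH − pKa) = 10^(8.17 − 7.55) = 4.169; fraction as HOCl = 1/(1 + 4.169) = 0.1935.
Free chlorine required for 2.11 ppm HOCl: 2.11 / 0.1935 = 10.91 ppm.
FC to add: 10.91 − 0.2 = 10.71 mg/L as Cl₂.
Cl₂ equivalent: 10.71 mg/L × 4,320 L = 46.25 g.
Product at 65.6% available Cl: 46.25 / 0.656 = 70.5 g.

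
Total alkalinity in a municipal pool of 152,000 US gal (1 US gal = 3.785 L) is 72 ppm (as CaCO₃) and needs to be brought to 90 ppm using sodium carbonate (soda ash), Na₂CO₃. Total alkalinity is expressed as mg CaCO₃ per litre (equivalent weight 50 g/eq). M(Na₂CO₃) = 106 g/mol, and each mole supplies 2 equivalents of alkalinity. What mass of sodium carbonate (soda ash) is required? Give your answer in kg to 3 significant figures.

11.0 kg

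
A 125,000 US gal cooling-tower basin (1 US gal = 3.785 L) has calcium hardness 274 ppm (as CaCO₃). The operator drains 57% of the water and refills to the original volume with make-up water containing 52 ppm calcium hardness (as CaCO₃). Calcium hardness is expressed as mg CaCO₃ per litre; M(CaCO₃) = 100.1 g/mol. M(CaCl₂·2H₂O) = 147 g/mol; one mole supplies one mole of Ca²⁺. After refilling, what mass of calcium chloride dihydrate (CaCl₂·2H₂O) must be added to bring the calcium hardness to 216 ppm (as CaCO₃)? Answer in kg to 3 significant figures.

47.6 kg

Volume: 125,000 US gal × 3.785 L/gal = 473,125 L.
After draining 57% and refilling: 274 × 0.43 + 52 × 0.57 = 147.46 ppm.
Deficit to target: 216 − 147.46 = 68.54 mg/L.
As CaCO₃: 68.54 mg/L × 473,125 L = 32,430 g; ÷ 100.1 = 324 mol Ca²⁺.
Mass: 324 × 147 = 47,620 g.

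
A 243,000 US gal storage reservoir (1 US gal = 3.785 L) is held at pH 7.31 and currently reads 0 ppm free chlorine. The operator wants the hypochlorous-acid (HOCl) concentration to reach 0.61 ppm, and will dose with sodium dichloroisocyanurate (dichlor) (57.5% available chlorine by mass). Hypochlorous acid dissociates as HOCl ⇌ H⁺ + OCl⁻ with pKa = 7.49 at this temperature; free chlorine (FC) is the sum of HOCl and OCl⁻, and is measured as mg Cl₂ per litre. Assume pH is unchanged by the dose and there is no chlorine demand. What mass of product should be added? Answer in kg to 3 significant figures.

Volume: 243,000 US gal × 3.785 L/gal = 919,755 L.
[OCl⁻]/[HOCl] = 10^(pH − pKa) = 10^(7.31 − 7.49) = 0.6607; fraction as HOCl = 1/(1 + 0.6607) = 0.6022.
Free chlorine required for 0.61 ppm HOCl: 0.61 / 0.6022 = 1.013 ppm.
FC to add: 1.013 − 0 = 1.013 mg/L as Cl₂.
Cl₂ equivalent: 1.013 mg/L × 919,755 L = 931.7 g.
Product at 57.5% available Cl: 931.7 / 0.575 = 1620 g.

1.62 kg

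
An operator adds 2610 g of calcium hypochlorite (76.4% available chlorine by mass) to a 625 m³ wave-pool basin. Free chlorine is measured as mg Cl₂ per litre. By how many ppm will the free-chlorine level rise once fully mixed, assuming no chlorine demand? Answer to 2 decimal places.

Volume: 625 m³ = 625,000 L.
Available chlorine delivered: 2610 g × 0.764 = 1994 g as Cl₂.
Concentration rise: 1994 g / 625,000 L = 3.19 mg/L = 3.19 ppm.

3.19 ppm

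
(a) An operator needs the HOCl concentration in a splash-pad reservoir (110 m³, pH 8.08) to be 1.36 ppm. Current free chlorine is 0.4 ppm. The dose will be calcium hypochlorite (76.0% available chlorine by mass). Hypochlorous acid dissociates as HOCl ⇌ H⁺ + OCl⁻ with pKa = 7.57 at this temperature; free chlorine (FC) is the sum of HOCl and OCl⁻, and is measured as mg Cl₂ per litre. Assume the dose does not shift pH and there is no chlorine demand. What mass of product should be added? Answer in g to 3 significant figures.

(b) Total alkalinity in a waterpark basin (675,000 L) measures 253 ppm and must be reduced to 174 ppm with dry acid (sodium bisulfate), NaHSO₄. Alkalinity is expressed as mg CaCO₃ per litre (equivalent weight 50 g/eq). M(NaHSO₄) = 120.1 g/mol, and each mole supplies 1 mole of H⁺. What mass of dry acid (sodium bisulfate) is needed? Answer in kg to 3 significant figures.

(a) 776 g; (b) 128 kg

(a) Volume: 110 m³ = 110,000 L.
(a) [OCl⁻]/[HOCl] = 10^(pH − pKa) = 10^(8.08 − 7.57) = 3.236; fraction as HOCl = 1/(1 + 3.236) = 0.2361.
(a) Free chlorine required for 1.36 ppm HOCl: 1.36 / 0.2361 = 5.761 ppm.
(a) FC to add: 5.761 − 0.4 = 5.361 mg/L as Cl₂.
(a) Cl₂ equivalent: 5.361 mg/L × 110,000 L = 589.7 g.
(a) Product at 76.0% available Cl: 589.7 / 0.76 = 775.9 g.

(b) Alkalinity to neutralize: (253 − 174) = 79 mg/L as CaCO₃ × 675,000 L = 53,320 g as CaCO₃.
(b) Equivalents of H⁺ required: 53,320 ÷ 50 g/eq = 1066 eq = 1066 mol NaHSO₄.
(b) Mass of NaHSO₄: 1066 × 120.1 = 128,100 g.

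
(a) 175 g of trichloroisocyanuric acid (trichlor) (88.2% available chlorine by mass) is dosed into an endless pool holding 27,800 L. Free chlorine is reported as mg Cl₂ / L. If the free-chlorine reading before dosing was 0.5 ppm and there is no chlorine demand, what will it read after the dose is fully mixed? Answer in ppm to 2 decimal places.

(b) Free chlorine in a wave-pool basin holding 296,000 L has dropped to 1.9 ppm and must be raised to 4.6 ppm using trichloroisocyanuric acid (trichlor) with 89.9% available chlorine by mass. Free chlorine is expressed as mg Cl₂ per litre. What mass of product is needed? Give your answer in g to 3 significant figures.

(a) Available chlorine delivered: 175 g × 0.882 = 154.3 g as Cl₂.
(a) Concentration rise: 154.3 g / 27,800 L = 5.552 mg/L = 5.55 ppm.
(a) Final FC: 0.5 + 5.55 = 6.05 ppm.

(b) Chlorine deficit: 4.6 − 1.9 = 2.7 ppm = 2.7 mg/L as Cl₂.
(b) Cl₂ equivalent needed: 2.7 mg/L × 296,000 L = 799,200 mg = 799.2 g.
(b) Product at 89.9% available chlorine: 799.2 / 0.899 = 889 g.

(a) 6.05 ppm; (b) 889 g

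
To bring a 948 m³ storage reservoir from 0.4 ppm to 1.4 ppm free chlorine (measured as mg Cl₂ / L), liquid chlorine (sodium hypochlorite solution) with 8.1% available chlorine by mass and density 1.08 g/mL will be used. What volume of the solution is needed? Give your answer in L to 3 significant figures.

10.8 L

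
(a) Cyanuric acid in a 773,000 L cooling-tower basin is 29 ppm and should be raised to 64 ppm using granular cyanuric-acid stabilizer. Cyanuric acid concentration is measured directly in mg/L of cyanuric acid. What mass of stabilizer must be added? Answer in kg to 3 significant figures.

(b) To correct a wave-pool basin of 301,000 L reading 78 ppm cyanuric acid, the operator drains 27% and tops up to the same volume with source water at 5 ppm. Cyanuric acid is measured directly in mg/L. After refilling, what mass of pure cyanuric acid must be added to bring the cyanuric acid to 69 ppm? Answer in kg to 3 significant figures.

(a) CYA to add: (64 − 29) = 35 mg/L × 773,000 L = 27,060 g cyanuric acid.

(b) After draining 27% and refilling: 78 × 0.73 + 5 × 0.27 = 58.29 ppm.
(b) Deficit to target: 69 − 58.29 = 10.71 mg/L.
(b) Mass: 10.71 mg/L × 301,000 L = 3224 g cyanuric acid.

(a) 27.1 kg; (b) 3.22 kg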